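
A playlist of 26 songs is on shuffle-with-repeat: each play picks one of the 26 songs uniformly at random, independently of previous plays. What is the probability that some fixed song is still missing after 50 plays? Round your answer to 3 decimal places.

0.141

On each play the fixed song fails to appear with probability 25/26.
P(still missing after 50) = (25/26)^50 = 0.1407.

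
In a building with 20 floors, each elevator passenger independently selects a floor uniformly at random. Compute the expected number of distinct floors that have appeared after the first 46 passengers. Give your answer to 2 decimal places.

18.11

For each floor, P(seen in 46 passengers) = 1 - (19/20)^46 = 0.906.
By linearity of expectation, E[distinct seen] = 20·(1 - (19/20)^46) = 18.111.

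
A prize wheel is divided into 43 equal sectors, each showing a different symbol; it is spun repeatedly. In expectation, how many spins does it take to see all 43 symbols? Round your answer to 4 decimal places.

187.0499

The wait to go from k to k+1 distinct symbols is geometric with mean 43/(43-k).
E[T] = 43/43 + 43/42 + 43/41 + ... + 43/2 + 43/1 = 43·H_{43}.
H_{43} = 4.35000, so E[T] = 187.04994.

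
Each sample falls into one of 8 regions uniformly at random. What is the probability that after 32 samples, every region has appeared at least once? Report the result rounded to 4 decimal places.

By inclusion–exclusion over which regions are missing,
P(all seen) = Σ_{j=0}^{8} (-1)^j C(8,j)((8-j)/8)^32
= 1.00000 - 0.11152 + 0.00281 - 0.00002 + 0.00000 - 0.00000 + 0.00000 - 0.00000 + 0.00000
= 0.89128.

0.8913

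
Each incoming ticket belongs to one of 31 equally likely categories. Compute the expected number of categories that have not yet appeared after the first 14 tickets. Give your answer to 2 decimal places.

For each category, P(unseen after 14) = (30/31)^14 = 0.632.
By linearity of expectation, E[unseen] = 31·(30/31)^14 = 19.588.

19.59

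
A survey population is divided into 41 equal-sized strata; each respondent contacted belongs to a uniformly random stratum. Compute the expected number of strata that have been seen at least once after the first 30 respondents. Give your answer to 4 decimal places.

21.4535

For each stratum, P(seen in 30 respondents) = 1 - (40/41)^30 = 0.52326.
By linearity of expectation, E[distinct seen] = 41·(1 - (40/41)^30) = 21.45355.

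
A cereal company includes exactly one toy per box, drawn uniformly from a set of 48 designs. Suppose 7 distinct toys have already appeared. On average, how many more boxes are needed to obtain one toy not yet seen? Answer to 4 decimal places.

The number of boxes until the next new toy is geometric with success probability 41/48, so its mean is 48/41.
E = 48/41 = 1.17073.

1.1707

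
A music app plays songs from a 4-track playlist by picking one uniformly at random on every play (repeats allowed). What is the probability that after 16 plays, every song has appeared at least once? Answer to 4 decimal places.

Let A_i be the event that song i is missing after 16 plays. By inclusion–exclusion on the A_i,
P(all seen) = Σ_{j=0}^{4} (-1)^j C(4,j)((4-j)/4)^16
= 1.00000 - 0.04009 + 0.00009 - 0.00000 + 0.00000
= 0.96000.

0.9600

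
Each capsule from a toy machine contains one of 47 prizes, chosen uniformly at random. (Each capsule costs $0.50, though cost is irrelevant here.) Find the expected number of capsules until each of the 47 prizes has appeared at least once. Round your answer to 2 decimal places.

Split into phases: going from k distinct to k+1 distinct takes on average 47/(47-k) capsules.
E[T] = 47/47 + 47/46 + 47/45 + ... + 47/2 + 47/1 = 47·H_{47}.
H_{47} = 4.438, so E[T] = 208.584.

208.58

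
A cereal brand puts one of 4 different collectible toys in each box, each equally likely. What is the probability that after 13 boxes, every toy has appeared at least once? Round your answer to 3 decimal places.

0.906

By inclusion–exclusion over which toys are missing,
P(all seen) = Σ_{j=0}^{4} (-1)^j C(4,j)((4-j)/4)^13
= 1.0000 - 0.0950 + 0.0007 - 0.0000 + 0.0000
= 0.9057.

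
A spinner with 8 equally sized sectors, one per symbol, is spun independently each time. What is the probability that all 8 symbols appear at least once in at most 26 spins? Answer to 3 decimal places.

By inclusion–exclusion over which symbols are missing,
P(all seen) = Σ_{j=0}^{8} (-1)^j C(8,j)((8-j)/8)^26
= 1.0000 - 0.2485 + 0.0158 - 0.0003 + 0.0000 - 0.0000 + 0.0000 - 0.0000 + 0.0000
= 0.7670.

0.767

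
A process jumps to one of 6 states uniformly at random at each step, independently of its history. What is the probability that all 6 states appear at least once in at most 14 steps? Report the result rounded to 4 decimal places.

Let A_i be the event that state i is missing after 14 steps. By inclusion–exclusion on the A_i,
P(all seen) = Σ_{j=0}^{6} (-1)^j C(6,j)((6-j)/6)^14
= 1.00000 - 0.46732 + 0.05138 - 0.00122 + 0.00000 - 0.00000 + 0.00000
= 0.58285.

0.5828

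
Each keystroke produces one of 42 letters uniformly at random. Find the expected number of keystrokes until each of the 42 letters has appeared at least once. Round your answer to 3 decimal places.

181.723

Split into phases: going from k distinct to k+1 distinct takes on average 42/(42-k) keystrokes.
E[T] = 42/42 + 42/41 + 42/40 + ... + 42/2 + 42/1 = 42·H_{42}.
H_{42} = 4.3267, so E[T] = 181.7232.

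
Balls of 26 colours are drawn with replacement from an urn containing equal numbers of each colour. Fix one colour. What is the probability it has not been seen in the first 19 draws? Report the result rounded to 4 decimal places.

0.4746

On each draw the fixed colour fails to appear with probability 25/26.
P(still missing after 19) = (25/26)^19 = 0.47464.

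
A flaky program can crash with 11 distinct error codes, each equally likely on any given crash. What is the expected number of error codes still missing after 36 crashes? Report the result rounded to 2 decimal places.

For each error code, P(unseen after 36) = (10/11)^36 = 0.032.
By linearity of expectation, E[unseen] = 11·(10/11)^36 = 0.356.

0.36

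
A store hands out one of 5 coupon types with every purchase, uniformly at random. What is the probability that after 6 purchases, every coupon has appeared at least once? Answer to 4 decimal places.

0.1152

By inclusion–exclusion over which coupons are missing,
P(all seen) = Σ_{j=0}^{5} (-1)^j C(5,j)((5-j)/5)^6
= 1.00000 - 1.31072 + 0.46656 - 0.04096 + 0.00032 - 0.00000
= 0.11520.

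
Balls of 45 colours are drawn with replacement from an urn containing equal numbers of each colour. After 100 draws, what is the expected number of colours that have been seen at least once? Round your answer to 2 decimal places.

For each colour, P(seen in 100 draws) = 1 - (44/45)^100 = 0.894.
By linearity of expectation, E[distinct seen] = 45·(1 - (44/45)^100) = 40.244.

40.24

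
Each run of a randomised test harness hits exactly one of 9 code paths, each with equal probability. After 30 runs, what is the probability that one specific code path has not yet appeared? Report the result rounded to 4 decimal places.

0.0292

On each run the fixed code path fails to appear with probability 8/9.
P(still missing after 30) = (8/9)^30 = 0.02920.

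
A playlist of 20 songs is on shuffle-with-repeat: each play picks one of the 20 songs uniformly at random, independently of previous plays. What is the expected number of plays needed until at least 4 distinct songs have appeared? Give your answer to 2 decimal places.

4.34

Going from k to k+1 distinct takes a geometric number of plays with mean 20/(20-k).
Sum over k = 0,...,3: E = 20/20 + 20/19 + 20/18 + 20/17 = 4.340.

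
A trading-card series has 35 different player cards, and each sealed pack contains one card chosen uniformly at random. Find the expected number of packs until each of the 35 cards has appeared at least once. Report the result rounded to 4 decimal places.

After k distinct cards have appeared, the next pack gives a new one with probability (35-k)/35, so the expected wait for the (k+1)-th is 35/(35-k).
E[T] = 35/35 + 35/34 + 35/33 + ... + 35/2 + 35/1 = 35·H_{35}.
H_{35} = 4.14678, so E[T] = 145.13735.

145.1373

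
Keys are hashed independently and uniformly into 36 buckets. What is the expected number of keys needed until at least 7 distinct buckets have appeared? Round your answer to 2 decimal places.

7.66

Going from k to k+1 distinct takes a geometric number of keys with mean 36/(36-k).
Sum over k = 0,...,6: E = 36/36 + 36/35 + 36/34 + ... + 36/31 + 36/30 = 7.665.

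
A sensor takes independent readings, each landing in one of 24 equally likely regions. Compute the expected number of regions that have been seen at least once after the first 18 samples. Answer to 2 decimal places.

12.84

For each region, P(seen in 18 samples) = 1 - (23/24)^18 = 0.535.
By linearity of expectation, E[distinct seen] = 24·(1 - (23/24)^18) = 12.844.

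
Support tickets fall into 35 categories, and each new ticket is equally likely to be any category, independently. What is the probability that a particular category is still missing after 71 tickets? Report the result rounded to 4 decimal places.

0.1277

On each ticket the fixed category fails to appear with probability 34/35.
P(still missing after 71) = (34/35)^71 = 0.12769.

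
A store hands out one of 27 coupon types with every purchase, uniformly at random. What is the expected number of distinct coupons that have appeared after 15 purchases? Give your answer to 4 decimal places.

For each coupon, P(seen in 15 purchases) = 1 - (26/27)^15 = 0.43227.
By linearity of expectation, E[distinct seen] = 27·(1 - (26/27)^15) = 11.67122.

11.6712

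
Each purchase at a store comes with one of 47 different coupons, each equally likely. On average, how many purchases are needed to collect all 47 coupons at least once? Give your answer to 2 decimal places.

208.58

Split into phases: going from k distinct to k+1 distinct takes on average 47/(47-k) purchases.
E[T] = 47/47 + 47/46 + 47/45 + ... + 47/2 + 47/1 = 47·H_{47}.
H_{47} = 4.438, so E[T] = 208.584.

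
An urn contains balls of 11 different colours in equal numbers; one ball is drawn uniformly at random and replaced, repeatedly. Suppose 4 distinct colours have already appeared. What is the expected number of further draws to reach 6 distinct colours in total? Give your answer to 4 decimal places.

3.4048

From k distinct to k+1 distinct takes on average 11/(11-k) draws.
Sum over k = 4,...,5: E = 11/7 + 11/6 = 3.40476.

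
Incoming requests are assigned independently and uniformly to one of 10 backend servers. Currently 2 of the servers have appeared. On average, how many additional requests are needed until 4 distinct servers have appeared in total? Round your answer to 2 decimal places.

With k distinct servers already seen, the next new one takes an expected 10/(10-k) requests.
Sum over k = 2,...,3: E = 10/8 + 10/7 = 2.679.

2.68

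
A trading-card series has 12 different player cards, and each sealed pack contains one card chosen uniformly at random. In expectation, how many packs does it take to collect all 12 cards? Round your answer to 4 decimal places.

37.2385

Split into phases: going from k distinct to k+1 distinct takes on average 12/(12-k) packs.
E[T] = 12/12 + 12/11 + 12/10 + ... + 12/2 + 12/1 = 12·H_{12}.
H_{12} = 3.10321, so E[T] = 37.23853.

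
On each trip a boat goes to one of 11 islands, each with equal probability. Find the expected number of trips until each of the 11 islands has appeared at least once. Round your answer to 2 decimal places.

The wait to go from k to k+1 distinct islands is geometric with mean 11/(11-k).
E[T] = 11/11 + 11/10 + 11/9 + ... + 11/2 + 11/1 = 11·H_{11}.
H_{11} = 3.020, so E[T] = 33.219.

33.22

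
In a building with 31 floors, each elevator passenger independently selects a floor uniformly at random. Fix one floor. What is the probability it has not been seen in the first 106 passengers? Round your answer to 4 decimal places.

0.0309

On each passenger the fixed floor fails to appear with probability 30/31.
P(still missing after 106) = (30/31)^106 = 0.03094.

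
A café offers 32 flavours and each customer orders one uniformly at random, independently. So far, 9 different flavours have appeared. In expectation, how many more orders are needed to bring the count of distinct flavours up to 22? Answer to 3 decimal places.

With k distinct flavours already seen, the next new one takes an expected 32/(32-k) orders.
Sum over k = 9,...,21: E = 32/23 + 32/22 + 32/21 + ... + 32/12 + 32/11 = 25.7703.

25.770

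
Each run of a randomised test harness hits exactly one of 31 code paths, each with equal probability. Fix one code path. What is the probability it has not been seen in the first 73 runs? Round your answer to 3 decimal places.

Each run misses the fixed code path with probability (31-1)/31 = 30/31, independently.
P(still missing after 73) = (30/31)^73 = 0.0913.

0.091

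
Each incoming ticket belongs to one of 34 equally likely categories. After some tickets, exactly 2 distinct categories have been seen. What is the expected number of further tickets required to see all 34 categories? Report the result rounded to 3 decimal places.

With k distinct categories already seen, the next new one takes an expected 34/(34-k) tickets.
Sum over k = 2,...,33: E = 34/32 + 34/31 + 34/30 + ... + 34/2 + 34/1 = 137.9888.

137.989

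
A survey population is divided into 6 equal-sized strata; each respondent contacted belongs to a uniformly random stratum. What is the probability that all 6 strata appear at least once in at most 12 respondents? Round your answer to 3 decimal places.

By inclusion–exclusion over which strata are missing,
P(all seen) = Σ_{j=0}^{6} (-1)^j C(6,j)((6-j)/6)^12
= 1.0000 - 0.6729 + 0.1156 - 0.0049 + 0.0000 - 0.0000 + 0.0000
= 0.4378.

0.438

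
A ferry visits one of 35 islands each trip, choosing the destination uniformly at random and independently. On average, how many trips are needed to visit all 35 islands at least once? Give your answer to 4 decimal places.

145.1373

The wait to go from k to k+1 distinct islands is geometric with mean 35/(35-k).
E[T] = 35/35 + 35/34 + 35/33 + ... + 35/2 + 35/1 = 35·H_{35}.
H_{35} = 4.14678, so E[T] = 145.13735.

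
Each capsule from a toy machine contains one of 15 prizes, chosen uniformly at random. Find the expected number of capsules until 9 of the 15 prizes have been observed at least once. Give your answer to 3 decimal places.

13.023

Going from k to k+1 distinct takes a geometric number of capsules with mean 15/(15-k).
Sum over k = 0,...,8: E = 15/15 + 15/14 + 15/13 + ... + 15/8 + 15/7 = 13.0234.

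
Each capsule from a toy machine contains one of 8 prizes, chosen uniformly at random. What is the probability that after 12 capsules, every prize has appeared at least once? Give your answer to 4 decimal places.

0.0933

Let A_i be the event that prize i is missing after 12 capsules. By inclusion–exclusion on the A_i,
P(all seen) = Σ_{j=0}^{8} (-1)^j C(8,j)((8-j)/8)^12
= 1.00000 - 1.61134 + 0.88694 - 0.19895 + 0.01709 - 0.00043 + 0.00000 - 0.00000 + 0.00000
= 0.09331.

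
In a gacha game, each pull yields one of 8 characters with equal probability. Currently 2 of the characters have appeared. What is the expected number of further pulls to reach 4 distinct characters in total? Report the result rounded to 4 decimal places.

2.9333

The wait to go from k to k+1 distinct characters is geometric with mean 8/(8-k).
Sum over k = 2,...,3: E = 8/6 + 8/5 = 2.93333.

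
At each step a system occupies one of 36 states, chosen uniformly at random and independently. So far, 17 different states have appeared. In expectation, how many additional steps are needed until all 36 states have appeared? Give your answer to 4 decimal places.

The wait to go from k to k+1 distinct states is geometric with mean 36/(36-k).
Sum over k = 17,...,35: E = 36/19 + 36/18 + 36/17 + ... + 36/2 + 36/1 = 127.71863.

127.7186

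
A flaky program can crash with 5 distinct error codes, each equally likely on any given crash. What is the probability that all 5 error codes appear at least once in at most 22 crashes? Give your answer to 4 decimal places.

0.9632

By inclusion–exclusion over which error codes are missing,
P(all seen) = Σ_{j=0}^{5} (-1)^j C(5,j)((5-j)/5)^22
= 1.00000 - 0.03689 + 0.00013 - 0.00000 + 0.00000 - 0.00000
= 0.96324.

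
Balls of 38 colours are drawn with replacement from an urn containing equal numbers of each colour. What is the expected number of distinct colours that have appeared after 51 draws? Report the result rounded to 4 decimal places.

For each colour, P(seen in 51 draws) = 1 - (37/38)^51 = 0.74336.
By linearity of expectation, E[distinct seen] = 38·(1 - (37/38)^51) = 28.24768.

28.2477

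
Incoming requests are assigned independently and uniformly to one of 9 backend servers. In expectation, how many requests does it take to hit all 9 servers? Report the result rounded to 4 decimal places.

After k distinct servers have appeared, the next request gives a new one with probability (9-k)/9, so the expected wait for the (k+1)-th is 9/(9-k).
E[T] = 9/9 + 9/8 + 9/7 + ... + 9/2 + 9/1 = 9·H_{9}.
H_{9} = 2.82897, so E[T] = 25.46071.

25.4607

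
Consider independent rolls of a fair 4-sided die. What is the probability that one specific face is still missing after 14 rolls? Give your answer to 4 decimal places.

0.0178

On each roll the fixed face fails to appear with probability 3/4.
P(still missing after 14) = (3/4)^14 = 0.01782.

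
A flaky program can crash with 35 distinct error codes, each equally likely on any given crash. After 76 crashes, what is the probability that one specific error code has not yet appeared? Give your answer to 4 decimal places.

0.1105

Each crash misses the fixed error code with probability (35-1)/35 = 34/35, independently.
P(still missing after 76) = (34/35)^76 = 0.11047.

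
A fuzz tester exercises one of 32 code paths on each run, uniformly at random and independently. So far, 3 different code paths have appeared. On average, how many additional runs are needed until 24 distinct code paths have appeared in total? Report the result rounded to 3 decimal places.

39.801

The wait to go from k to k+1 distinct code paths is geometric with mean 32/(32-k).
Sum over k = 3,...,23: E = 32/29 + 32/28 + 32/27 + ... + 32/10 + 32/9 = 39.8015.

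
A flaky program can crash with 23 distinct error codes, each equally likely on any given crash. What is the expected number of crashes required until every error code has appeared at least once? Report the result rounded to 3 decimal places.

85.889

After k distinct error codes have appeared, the next crash gives a new one with probability (23-k)/23, so the expected wait for the (k+1)-th is 23/(23-k).
E[T] = 23/23 + 23/22 + 23/21 + ... + 23/2 + 23/1 = 23·H_{23}.
H_{23} = 3.7343, so E[T] = 85.8887.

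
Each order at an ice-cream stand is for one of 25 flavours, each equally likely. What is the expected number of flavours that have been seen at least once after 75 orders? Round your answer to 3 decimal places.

23.830

For each flavour, P(seen in 75 orders) = 1 - (24/25)^75 = 0.9532.
By linearity of expectation, E[distinct seen] = 25·(1 - (24/25)^75) = 23.8297.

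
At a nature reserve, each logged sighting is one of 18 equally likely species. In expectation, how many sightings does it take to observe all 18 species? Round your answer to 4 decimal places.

62.9119

After k distinct species have appeared, the next sighting gives a new one with probability (18-k)/18, so the expected wait for the (k+1)-th is 18/(18-k).
E[T] = 18/18 + 18/17 + 18/16 + ... + 18/2 + 18/1 = 18·H_{18}.
H_{18} = 3.49511, so E[T] = 62.91195.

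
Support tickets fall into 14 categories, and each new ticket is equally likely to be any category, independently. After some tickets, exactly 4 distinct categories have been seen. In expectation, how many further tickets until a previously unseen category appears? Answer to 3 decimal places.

Each ticket yields a new category with probability (14-4)/14 = 10/14, so the wait is geometric with mean 14/10.
E = 14/10 = 1.4000.

1.400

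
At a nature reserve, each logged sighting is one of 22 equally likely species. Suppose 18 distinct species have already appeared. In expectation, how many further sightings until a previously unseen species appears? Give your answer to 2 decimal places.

The number of sightings until the next new species is geometric with success probability 4/22, so its mean is 22/4.
E = 22/4 = 5.500.

5.50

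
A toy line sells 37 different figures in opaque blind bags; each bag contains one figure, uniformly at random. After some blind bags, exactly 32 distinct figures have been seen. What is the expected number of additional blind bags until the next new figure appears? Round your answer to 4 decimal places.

7.4000

The number of blind bags until the next new figure is geometric with success probability 5/37, so its mean is 37/5.
E = 37/5 = 7.40000.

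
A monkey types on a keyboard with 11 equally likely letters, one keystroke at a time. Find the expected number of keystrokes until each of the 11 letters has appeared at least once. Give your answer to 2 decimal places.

33.22

After k distinct letters have appeared, the next keystroke gives a new one with probability (11-k)/11, so the expected wait for the (k+1)-th is 11/(11-k).
E[T] = 11/11 + 11/10 + 11/9 + ... + 11/2 + 11/1 = 11·H_{11}.
H_{11} = 3.020, so E[T] = 33.219.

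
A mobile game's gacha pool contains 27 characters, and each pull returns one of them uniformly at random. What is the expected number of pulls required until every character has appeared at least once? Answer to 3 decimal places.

Split into phases: going from k distinct to k+1 distinct takes on average 27/(27-k) pulls.
E[T] = 27/27 + 27/26 + 27/25 + ... + 27/2 + 27/1 = 27·H_{27}.
H_{27} = 3.8915, so E[T] = 105.0693.

105.069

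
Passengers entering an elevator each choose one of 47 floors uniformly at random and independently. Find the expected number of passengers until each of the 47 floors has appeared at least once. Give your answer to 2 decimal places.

Split into phases: going from k distinct to k+1 distinct takes on average 47/(47-k) passengers.
E[T] = 47/47 + 47/46 + 47/45 + ... + 47/2 + 47/1 = 47·H_{47}.
H_{47} = 4.438, so E[T] = 208.584.

208.58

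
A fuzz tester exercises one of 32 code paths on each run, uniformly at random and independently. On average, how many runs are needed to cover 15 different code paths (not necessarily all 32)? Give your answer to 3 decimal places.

19.806

With k distinct code paths already seen, the next new one arrives after an expected 32/(32-k) runs.
Sum over k = 0,...,14: E = 32/32 + 32/31 + 32/30 + ... + 32/19 + 32/18 = 19.8062.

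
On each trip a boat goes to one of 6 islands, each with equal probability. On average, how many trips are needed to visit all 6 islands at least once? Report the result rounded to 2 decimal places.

After k distinct islands have appeared, the next trip gives a new one with probability (6-k)/6, so the expected wait for the (k+1)-th is 6/(6-k).
E[T] = 6/6 + 6/5 + 6/4 + 6/3 + 6/2 + 6/1 = 6·H_{6}.
H_{6} = 2.450, so E[T] = 14.700.

14.70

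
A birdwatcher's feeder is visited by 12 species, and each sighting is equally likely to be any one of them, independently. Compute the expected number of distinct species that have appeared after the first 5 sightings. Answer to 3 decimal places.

4.233

For each species, P(seen in 5 sightings) = 1 - (11/12)^5 = 0.3528.
By linearity of expectation, E[distinct seen] = 12·(1 - (11/12)^5) = 4.2333.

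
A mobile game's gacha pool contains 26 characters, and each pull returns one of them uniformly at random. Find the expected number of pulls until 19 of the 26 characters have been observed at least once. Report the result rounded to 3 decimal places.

32.801

With k distinct characters already seen, the next new one arrives after an expected 26/(26-k) pulls.
Sum over k = 0,...,18: E = 26/26 + 26/25 + 26/24 + ... + 26/9 + 26/8 = 32.8006.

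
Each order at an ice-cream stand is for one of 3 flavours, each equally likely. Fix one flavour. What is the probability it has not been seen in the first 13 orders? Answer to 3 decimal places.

0.005

Each order misses the fixed flavour with probability (3-1)/3 = 2/3, independently.
P(still missing after 13) = (2/3)^13 = 0.0051.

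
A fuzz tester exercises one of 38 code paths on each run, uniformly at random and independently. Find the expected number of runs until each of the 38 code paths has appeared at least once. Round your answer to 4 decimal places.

Split into phases: going from k distinct to k+1 distinct takes on average 38/(38-k) runs.
E[T] = 38/38 + 38/37 + 38/36 + ... + 38/2 + 38/1 = 38·H_{38}.
H_{38} = 4.22790, so E[T] = 160.66028.

160.6603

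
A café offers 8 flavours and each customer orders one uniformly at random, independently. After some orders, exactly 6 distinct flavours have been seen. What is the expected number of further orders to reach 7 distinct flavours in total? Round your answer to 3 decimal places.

4.000

The wait to go from k to k+1 distinct flavours is geometric with mean 8/(8-k).
Only the k = 6 term is needed: E = 8/2 = 4.0000.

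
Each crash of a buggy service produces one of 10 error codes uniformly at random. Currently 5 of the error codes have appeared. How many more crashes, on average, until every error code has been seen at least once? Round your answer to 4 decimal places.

22.8333

From k distinct to k+1 distinct takes on average 10/(10-k) crashes.
Sum over k = 5,...,9: E = 10/5 + 10/4 + 10/3 + 10/2 + 10/1 = 22.83333.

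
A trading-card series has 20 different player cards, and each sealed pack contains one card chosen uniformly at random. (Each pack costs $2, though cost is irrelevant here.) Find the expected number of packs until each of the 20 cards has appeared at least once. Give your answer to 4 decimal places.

The wait to go from k to k+1 distinct cards is geometric with mean 20/(20-k).
E[T] = 20/20 + 20/19 + 20/18 + ... + 20/2 + 20/1 = 20·H_{20}.
H_{20} = 3.59774, so E[T] = 71.95479.

71.9548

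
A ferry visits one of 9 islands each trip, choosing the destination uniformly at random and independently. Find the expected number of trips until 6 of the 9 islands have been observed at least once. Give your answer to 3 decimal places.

With k distinct islands already seen, the next new one arrives after an expected 9/(9-k) trips.
Sum over k = 0,...,5: E = 9/9 + 9/8 + 9/7 + 9/6 + 9/5 + 9/4 = 8.9607.

8.961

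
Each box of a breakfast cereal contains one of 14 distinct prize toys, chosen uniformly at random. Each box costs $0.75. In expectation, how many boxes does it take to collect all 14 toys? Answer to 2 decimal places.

45.52

Split into phases: going from k distinct to k+1 distinct takes on average 14/(14-k) boxes.
E[T] = 14/14 + 14/13 + 14/12 + ... + 14/2 + 14/1 = 14·H_{14}.
H_{14} = 3.252, so E[T] = 45.522.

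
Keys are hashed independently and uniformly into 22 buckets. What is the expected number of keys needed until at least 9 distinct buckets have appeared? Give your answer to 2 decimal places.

Going from k to k+1 distinct takes a geometric number of keys with mean 22/(22-k).
Sum over k = 0,...,8: E = 22/22 + 22/21 + 22/20 + ... + 22/15 + 22/14 = 11.235.

11.23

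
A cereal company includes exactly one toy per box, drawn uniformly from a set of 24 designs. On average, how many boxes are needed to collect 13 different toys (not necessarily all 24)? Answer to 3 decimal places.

18.146

Going from k to k+1 distinct takes a geometric number of boxes with mean 24/(24-k).
Sum over k = 0,...,12: E = 24/24 + 24/23 + 24/22 + ... + 24/13 + 24/12 = 18.1459.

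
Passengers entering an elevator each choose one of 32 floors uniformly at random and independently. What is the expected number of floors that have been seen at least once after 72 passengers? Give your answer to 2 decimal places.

For each floor, P(seen in 72 passengers) = 1 - (31/32)^72 = 0.898.
By linearity of expectation, E[distinct seen] = 32·(1 - (31/32)^72) = 28.746.

28.75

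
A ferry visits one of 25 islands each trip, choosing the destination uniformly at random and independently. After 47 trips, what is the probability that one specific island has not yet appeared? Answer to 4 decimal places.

0.1468

On each trip the fixed island fails to appear with probability 24/25.
P(still missing after 47) = (24/25)^47 = 0.14681.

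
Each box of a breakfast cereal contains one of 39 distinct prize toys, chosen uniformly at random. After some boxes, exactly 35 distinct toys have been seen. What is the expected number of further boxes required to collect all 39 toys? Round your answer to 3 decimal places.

From k distinct to k+1 distinct takes on average 39/(39-k) boxes.
Sum over k = 35,...,38: E = 39/4 + 39/3 + 39/2 + 39/1 = 81.2500.

81.250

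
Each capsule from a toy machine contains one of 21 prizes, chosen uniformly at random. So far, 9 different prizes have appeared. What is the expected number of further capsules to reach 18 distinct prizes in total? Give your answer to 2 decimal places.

26.67

With k distinct prizes already seen, the next new one takes an expected 21/(21-k) capsules.
Sum over k = 9,...,17: E = 21/12 + 21/11 + 21/10 + ... + 21/5 + 21/4 = 26.667.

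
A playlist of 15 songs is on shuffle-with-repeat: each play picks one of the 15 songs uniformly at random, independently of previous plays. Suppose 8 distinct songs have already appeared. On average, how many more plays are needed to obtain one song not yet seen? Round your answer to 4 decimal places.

2.1429

Each play yields a new song with probability (15-8)/15 = 7/15, so the wait is geometric with mean 15/7.
E = 15/7 = 2.14286.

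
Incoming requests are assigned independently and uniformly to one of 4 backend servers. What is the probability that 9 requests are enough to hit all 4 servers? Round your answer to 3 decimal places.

By inclusion–exclusion over which servers are missing,
P(all seen) = Σ_{j=0}^{4} (-1)^j C(4,j)((4-j)/4)^9
= 1.0000 - 0.3003 + 0.0117 - 0.0000 + 0.0000
= 0.7114.

0.711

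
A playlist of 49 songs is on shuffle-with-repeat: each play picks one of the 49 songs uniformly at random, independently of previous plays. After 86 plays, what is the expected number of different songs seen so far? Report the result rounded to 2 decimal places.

For each song, P(seen in 86 plays) = 1 - (48/49)^86 = 0.830.
By linearity of expectation, E[distinct seen] = 49·(1 - (48/49)^86) = 40.681.

40.68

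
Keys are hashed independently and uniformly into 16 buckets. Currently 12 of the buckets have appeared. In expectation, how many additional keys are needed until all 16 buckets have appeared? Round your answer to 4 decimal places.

With k distinct buckets already seen, the next new one takes an expected 16/(16-k) keys.
Sum over k = 12,...,15: E = 16/4 + 16/3 + 16/2 + 16/1 = 33.33333.

33.3333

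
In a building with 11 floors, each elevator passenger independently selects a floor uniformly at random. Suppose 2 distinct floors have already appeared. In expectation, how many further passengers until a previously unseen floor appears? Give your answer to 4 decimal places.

1.2222

Each passenger yields a new floor with probability (11-2)/11 = 9/11, so the wait is geometric with mean 11/9.
E = 11/9 = 1.22222.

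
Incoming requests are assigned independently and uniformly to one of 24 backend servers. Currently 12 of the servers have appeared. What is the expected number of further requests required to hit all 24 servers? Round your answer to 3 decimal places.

74.477

The wait to go from k to k+1 distinct servers is geometric with mean 24/(24-k).
Sum over k = 12,...,23: E = 24/12 + 24/11 + 24/10 + ... + 24/2 + 24/1 = 74.4771.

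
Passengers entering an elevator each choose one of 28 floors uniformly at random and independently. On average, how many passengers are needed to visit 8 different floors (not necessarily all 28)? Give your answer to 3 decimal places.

9.224

With k distinct floors already seen, the next new one arrives after an expected 28/(28-k) passengers.
Sum over k = 0,...,7: E = 28/28 + 28/27 + 28/26 + ... + 28/22 + 28/21 = 9.2241.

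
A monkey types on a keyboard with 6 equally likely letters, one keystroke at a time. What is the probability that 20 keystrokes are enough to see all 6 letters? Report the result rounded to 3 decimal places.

0.848

By inclusion–exclusion over which letters are missing,
P(all seen) = Σ_{j=0}^{6} (-1)^j C(6,j)((6-j)/6)^20
= 1.0000 - 0.1565 + 0.0045 - 0.0000 + 0.0000 - 0.0000 + 0.0000
= 0.8480.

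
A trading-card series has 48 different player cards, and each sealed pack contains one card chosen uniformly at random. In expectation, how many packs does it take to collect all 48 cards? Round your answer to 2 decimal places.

214.02

The wait to go from k to k+1 distinct cards is geometric with mean 48/(48-k).
E[T] = 48/48 + 48/47 + 48/46 + ... + 48/2 + 48/1 = 48·H_{48}.
H_{48} = 4.459, so E[T] = 214.022.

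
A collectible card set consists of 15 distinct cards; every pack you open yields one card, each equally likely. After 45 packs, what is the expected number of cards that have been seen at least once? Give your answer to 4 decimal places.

For each card, P(seen in 45 packs) = 1 - (14/15)^45 = 0.95516.
By linearity of expectation, E[distinct seen] = 15·(1 - (14/15)^45) = 14.32742.

14.3274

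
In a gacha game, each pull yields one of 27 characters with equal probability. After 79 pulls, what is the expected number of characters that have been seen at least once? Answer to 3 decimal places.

For each character, P(seen in 79 pulls) = 1 - (26/27)^79 = 0.9493.
By linearity of expectation, E[distinct seen] = 27·(1 - (26/27)^79) = 25.6306.

25.631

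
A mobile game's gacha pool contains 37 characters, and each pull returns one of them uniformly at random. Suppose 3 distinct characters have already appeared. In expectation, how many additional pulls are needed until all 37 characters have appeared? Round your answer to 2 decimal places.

152.37

With k distinct characters already seen, the next new one takes an expected 37/(37-k) pulls.
Sum over k = 3,...,36: E = 37/34 + 37/33 + 37/32 + ... + 37/2 + 37/1 = 152.374.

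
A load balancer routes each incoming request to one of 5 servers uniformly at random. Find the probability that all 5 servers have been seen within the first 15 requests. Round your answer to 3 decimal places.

By inclusion–exclusion over which servers are missing,
P(all seen) = Σ_{j=0}^{5} (-1)^j C(5,j)((5-j)/5)^15
= 1.0000 - 0.1759 + 0.0047 - 0.0000 + 0.0000 - 0.0000
= 0.8288.

0.829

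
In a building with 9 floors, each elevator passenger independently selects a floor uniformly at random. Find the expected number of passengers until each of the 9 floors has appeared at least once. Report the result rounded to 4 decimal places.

25.4607

Split into phases: going from k distinct to k+1 distinct takes on average 9/(9-k) passengers.
E[T] = 9/9 + 9/8 + 9/7 + ... + 9/2 + 9/1 = 9·H_{9}.
H_{9} = 2.82897, so E[T] = 25.46071.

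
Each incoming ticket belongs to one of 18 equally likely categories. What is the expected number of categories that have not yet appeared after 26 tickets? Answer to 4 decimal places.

For each category, P(unseen after 26) = (17/18)^26 = 0.22625.
By linearity of expectation, E[unseen] = 18·(17/18)^26 = 4.07248.

4.0725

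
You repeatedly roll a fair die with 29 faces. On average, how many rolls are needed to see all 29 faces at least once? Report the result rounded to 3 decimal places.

114.888

After k distinct faces have appeared, the next roll gives a new one with probability (29-k)/29, so the expected wait for the (k+1)-th is 29/(29-k).
E[T] = 29/29 + 29/28 + 29/27 + ... + 29/2 + 29/1 = 29·H_{29}.
H_{29} = 3.9617, so E[T] = 114.8880.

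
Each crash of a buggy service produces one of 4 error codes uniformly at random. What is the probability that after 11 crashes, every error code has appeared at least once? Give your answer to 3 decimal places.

By inclusion–exclusion over which error codes are missing,
P(all seen) = Σ_{j=0}^{4} (-1)^j C(4,j)((4-j)/4)^11
= 1.0000 - 0.1689 + 0.0029 - 0.0000 + 0.0000
= 0.8340.

0.834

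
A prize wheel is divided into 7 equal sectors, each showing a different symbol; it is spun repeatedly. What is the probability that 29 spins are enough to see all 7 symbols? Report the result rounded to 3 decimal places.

0.921

Let A_i be the event that symbol i is missing after 29 spins. By inclusion–exclusion on the A_i,
P(all seen) = Σ_{j=0}^{7} (-1)^j C(7,j)((7-j)/7)^29
= 1.0000 - 0.0801 + 0.0012 - 0.0000 + 0.0000 - 0.0000 + 0.0000 - 0.0000
= 0.9211.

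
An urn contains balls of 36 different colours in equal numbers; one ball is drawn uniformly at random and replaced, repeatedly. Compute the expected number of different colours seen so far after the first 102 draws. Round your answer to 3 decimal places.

33.966

For each colour, P(seen in 102 draws) = 1 - (35/36)^102 = 0.9435.
By linearity of expectation, E[distinct seen] = 36·(1 - (35/36)^102) = 33.9658.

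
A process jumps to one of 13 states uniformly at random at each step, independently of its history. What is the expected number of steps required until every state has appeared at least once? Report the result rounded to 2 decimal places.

Split into phases: going from k distinct to k+1 distinct takes on average 13/(13-k) steps.
E[T] = 13/13 + 13/12 + 13/11 + ... + 13/2 + 13/1 = 13·H_{13}.
H_{13} = 3.180, so E[T] = 41.342.

41.34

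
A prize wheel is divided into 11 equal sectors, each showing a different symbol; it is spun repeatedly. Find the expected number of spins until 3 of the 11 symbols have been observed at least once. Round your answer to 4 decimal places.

3.3222

With k distinct symbols already seen, the next new one arrives after an expected 11/(11-k) spins.
Sum over k = 0,...,2: E = 11/11 + 11/10 + 11/9 = 3.32222.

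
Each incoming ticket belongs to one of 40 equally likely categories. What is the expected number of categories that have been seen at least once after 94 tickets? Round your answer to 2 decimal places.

For each category, P(seen in 94 tickets) = 1 - (39/40)^94 = 0.907.
By linearity of expectation, E[distinct seen] = 40·(1 - (39/40)^94) = 36.298.

36.30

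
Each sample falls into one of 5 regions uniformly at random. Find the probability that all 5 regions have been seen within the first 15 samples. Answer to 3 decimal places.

Let A_i be the event that region i is missing after 15 samples. By inclusion–exclusion on the A_i,
P(all seen) = Σ_{j=0}^{5} (-1)^j C(5,j)((5-j)/5)^15
= 1.0000 - 0.1759 + 0.0047 - 0.0000 + 0.0000 - 0.0000
= 0.8288.

0.829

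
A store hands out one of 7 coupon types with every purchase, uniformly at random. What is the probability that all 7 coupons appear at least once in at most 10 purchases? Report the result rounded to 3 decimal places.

0.105

Let A_i be the event that coupon i is missing after 10 purchases. By inclusion–exclusion on the A_i,
P(all seen) = Σ_{j=0}^{7} (-1)^j C(7,j)((7-j)/7)^10
= 1.0000 - 1.4984 + 0.7260 - 0.1299 + 0.0073 - 0.0001 + 0.0000 - 0.0000
= 0.1049.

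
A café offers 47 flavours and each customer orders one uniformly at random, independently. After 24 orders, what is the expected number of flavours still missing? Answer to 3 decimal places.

For each flavour, P(unseen after 24) = (46/47)^24 = 0.5968.
By linearity of expectation, E[unseen] = 47·(46/47)^24 = 28.0503.

28.050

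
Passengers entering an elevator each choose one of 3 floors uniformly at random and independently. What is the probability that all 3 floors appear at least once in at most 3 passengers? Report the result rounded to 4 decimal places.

Let A_i be the event that floor i is missing after 3 passengers. By inclusion–exclusion on the A_i,
P(all seen) = Σ_{j=0}^{3} (-1)^j C(3,j)((3-j)/3)^3
= 1.00000 - 0.88889 + 0.11111 - 0.00000
= 0.22222.

0.2222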